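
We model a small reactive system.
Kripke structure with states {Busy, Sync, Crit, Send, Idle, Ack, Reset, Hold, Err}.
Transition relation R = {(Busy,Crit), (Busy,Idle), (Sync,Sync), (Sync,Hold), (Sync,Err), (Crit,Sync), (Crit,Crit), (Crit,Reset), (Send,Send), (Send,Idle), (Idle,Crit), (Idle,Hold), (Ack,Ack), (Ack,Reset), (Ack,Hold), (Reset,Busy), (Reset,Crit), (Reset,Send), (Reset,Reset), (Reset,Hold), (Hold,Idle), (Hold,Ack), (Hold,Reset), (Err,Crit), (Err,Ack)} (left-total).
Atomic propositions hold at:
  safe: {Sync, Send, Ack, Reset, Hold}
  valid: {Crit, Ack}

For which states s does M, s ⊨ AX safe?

Sat(AX safe) = {s : every successor in {Sync, Send, Ack, Reset, Hold}} = {Ack}

{Ack}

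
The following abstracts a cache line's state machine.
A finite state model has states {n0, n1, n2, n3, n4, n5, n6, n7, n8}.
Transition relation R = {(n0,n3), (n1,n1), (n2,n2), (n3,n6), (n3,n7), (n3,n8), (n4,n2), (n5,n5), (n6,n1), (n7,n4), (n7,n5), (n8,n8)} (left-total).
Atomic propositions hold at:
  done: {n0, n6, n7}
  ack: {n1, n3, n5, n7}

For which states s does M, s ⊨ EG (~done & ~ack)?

{n2, n4, n8}

Sat(~done) = {n1, n2, n3, n4, n5, n8}
Sat(~ack) = {n0, n2, n4, n6, n8}
Sat(~done & ~ack) = {n2, n4, n8}
EG (~done & ~ack): greatest fixpoint, start Z0 = {n2, n4, n8}, keep only states in Sat with some successor in Z. Already a fixed point.
Sat(EG (~done & ~ack)) = {n2, n4, n8}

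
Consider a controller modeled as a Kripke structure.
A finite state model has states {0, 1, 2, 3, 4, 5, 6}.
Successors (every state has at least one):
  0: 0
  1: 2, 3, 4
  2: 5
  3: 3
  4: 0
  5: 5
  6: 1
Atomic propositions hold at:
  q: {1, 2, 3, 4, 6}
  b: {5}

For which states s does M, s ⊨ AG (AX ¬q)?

{0, 2, 4, 5}

Sat(¬q) = {0, 5}
Sat(AX ¬q) = {s : every successor in {0, 5}} = {0, 2, 4, 5}
AG (AX ¬q): greatest fixpoint, start Z0 = {0, 2, 4, 5}, keep only states in Sat with every successor in Z. Already a fixed point.
Sat(AG (AX ¬q)) = {0, 2, 4, 5}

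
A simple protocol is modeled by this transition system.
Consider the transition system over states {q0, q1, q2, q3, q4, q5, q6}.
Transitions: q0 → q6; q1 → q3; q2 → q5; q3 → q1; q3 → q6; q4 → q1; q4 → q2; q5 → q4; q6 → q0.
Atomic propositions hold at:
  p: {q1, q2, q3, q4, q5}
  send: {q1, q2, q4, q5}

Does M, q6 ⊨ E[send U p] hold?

E[send U p]: least fixpoint, start Z0 = Sat(p) = {q1, q2, q3, q4, q5}, add states in Sat(send) with some successor in Z. Already a fixed point.
Sat(E[send U p]) = {q1, q2, q3, q4, q5}
q6 ∉ Sat(E[send U p]) = {q1, q2, q3, q4, q5}, so the formula does not hold at q6.

No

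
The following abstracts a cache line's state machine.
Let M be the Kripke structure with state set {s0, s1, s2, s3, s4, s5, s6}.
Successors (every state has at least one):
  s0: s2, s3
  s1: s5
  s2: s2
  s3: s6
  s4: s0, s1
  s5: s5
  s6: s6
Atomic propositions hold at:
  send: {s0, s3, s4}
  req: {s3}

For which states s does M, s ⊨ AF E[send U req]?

{s0, s3, s4}

E[send U req]: least fixpoint, start Z0 = Sat(req) = {s3}, add states in Sat(send) with some successor in Z. Z1 = {s0, s3}; Z2 = {s0, s3, s4}; fixed.
Sat(E[send U req]) = {s0, s3, s4}
AF E[send U req]: least fixpoint, start Z0 = {s0, s3, s4}, add states with every successor in Z. Already a fixed point.
Sat(AF E[send U req]) = {s0, s3, s4}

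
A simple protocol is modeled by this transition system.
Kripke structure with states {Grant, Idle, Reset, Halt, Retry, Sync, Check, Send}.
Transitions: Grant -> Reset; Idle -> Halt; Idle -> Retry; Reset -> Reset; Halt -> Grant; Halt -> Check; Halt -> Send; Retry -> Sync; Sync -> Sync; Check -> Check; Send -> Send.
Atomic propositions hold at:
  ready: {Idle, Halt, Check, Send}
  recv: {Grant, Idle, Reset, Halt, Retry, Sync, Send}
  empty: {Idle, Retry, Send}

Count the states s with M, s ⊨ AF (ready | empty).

Sat(ready | empty) = {Idle, Halt, Retry, Check, Send}
AF (ready | empty): least fixpoint, start Z0 = {Idle, Halt, Retry, Check, Send}, add states with every successor in Z. Already a fixed point.
Sat(AF (ready | empty)) = {Idle, Halt, Retry, Check, Send}
|Sat(AF (ready | empty))| = |{Idle, Halt, Retry, Check, Send}| = 5.

5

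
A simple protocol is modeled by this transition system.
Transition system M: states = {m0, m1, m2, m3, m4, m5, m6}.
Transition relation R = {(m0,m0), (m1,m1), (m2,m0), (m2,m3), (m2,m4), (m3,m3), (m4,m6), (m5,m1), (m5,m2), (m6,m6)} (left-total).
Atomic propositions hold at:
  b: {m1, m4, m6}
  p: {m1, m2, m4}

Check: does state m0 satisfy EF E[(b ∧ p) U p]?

Sat(b ∧ p) = {m1, m4}
E[(b ∧ p) U p]: least fixpoint, start Z0 = Sat(p) = {m1, m2, m4}, add states in Sat(b ∧ p) with some successor in Z. Already a fixed point.
Sat(E[(b ∧ p) U p]) = {m1, m2, m4}
EF E[(b ∧ p) U p]: least fixpoint, start Z0 = {m1, m2, m4}, add states with some successor in Z. Z1 = {m1, m2, m4, m5}; fixed.
Sat(EF E[(b ∧ p) U p]) = {m1, m2, m4, m5}
m0 ∉ Sat(EF E[(b ∧ p) U p]) = {m1, m2, m4, m5}, so the formula does not hold at m0.

No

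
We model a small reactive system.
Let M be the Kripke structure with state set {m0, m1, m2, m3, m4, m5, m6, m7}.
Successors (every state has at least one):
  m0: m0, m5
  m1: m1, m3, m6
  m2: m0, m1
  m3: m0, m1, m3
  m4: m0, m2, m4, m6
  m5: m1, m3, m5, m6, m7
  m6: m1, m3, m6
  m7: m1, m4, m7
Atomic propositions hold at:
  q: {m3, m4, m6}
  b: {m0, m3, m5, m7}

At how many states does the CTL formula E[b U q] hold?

E[b U q]: least fixpoint, start Z0 = Sat(q) = {m3, m4, m6}, add states in Sat(b) with some successor in Z. Z1 = {m3, m4, m5, m6, m7}; Z2 = {m0, m3, m4, m5, m6, m7}; fixed.
Sat(E[b U q]) = {m0, m3, m4, m5, m6, m7}
|Sat(E[b U q])| = |{m0, m3, m4, m5, m6, m7}| = 6.

6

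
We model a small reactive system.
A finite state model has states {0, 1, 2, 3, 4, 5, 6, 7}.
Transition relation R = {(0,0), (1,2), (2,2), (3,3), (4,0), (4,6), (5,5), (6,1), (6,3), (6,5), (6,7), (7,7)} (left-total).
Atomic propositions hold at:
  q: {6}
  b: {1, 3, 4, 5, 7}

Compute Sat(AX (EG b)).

{3, 5, 7}

EG b: greatest fixpoint, start Z0 = {1, 3, 4, 5, 7}, keep only states in Sat with some successor in Z. Z1 = {3, 5, 7}; fixed.
Sat(EG b) = {3, 5, 7}
Sat(AX (EG b)) = {s : every successor in {3, 5, 7}} = {3, 5, 7}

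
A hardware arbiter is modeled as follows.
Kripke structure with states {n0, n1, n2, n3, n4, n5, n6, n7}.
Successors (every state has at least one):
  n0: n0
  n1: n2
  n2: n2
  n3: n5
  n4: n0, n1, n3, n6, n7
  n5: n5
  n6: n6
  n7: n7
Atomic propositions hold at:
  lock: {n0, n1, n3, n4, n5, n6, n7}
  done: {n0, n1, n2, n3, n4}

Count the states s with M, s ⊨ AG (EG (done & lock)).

1

Sat(done & lock) = {n0, n1, n3, n4}
EG (done & lock): greatest fixpoint, start Z0 = {n0, n1, n3, n4}, keep only states in Sat with some successor in Z. Z1 = {n0, n4}; fixed.
Sat(EG (done & lock)) = {n0, n4}
AG (EG (done & lock)): greatest fixpoint, start Z0 = {n0, n4}, keep only states in Sat with every successor in Z. Z1 = {n0}; fixed.
Sat(AG (EG (done & lock))) = {n0}
|Sat(AG (EG (done & lock)))| = |{n0}| = 1.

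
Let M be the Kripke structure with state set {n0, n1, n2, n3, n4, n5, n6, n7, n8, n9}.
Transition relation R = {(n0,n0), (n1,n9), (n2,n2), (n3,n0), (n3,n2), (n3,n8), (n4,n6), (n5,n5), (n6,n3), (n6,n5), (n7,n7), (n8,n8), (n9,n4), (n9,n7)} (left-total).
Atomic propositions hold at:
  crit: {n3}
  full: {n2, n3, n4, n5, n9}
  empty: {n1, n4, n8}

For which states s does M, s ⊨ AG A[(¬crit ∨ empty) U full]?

Sat(¬crit) = {n0, n1, n2, n4, n5, n6, n7, n8, n9}
Sat(¬crit ∨ empty) = {n0, n1, n2, n4, n5, n6, n7, n8, n9}
A[(¬crit ∨ empty) U full]: least fixpoint, start Z0 = Sat(full) = {n2, n3, n4, n5, n9}, add states in Sat(¬crit ∨ empty) with every successor in Z. Z1 = {n1, n2, n3, n4, n5, n6, n9}; fixed.
Sat(A[(¬crit ∨ empty) U full]) = {n1, n2, n3, n4, n5, n6, n9}
AG A[(¬crit ∨ empty) U full]: greatest fixpoint, start Z0 = {n1, n2, n3, n4, n5, n6, n9}, keep only states in Sat with every successor in Z. Z1 = {n1, n2, n4, n5, n6}; Z2 = {n2, n4, n5}; Z3 = {n2, n5}; fixed.
Sat(AG A[(¬crit ∨ empty) U full]) = {n2, n5}

{n2, n5}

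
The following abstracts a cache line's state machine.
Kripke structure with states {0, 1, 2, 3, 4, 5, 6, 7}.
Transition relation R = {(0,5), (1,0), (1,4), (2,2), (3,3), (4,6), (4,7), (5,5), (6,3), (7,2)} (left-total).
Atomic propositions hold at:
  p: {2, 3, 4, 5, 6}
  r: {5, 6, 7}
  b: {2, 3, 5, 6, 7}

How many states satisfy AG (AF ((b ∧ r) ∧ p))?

2

Sat(b ∧ r) = {5, 6, 7}
Sat((b ∧ r) ∧ p) = {5, 6}
AF ((b ∧ r) ∧ p): least fixpoint, start Z0 = {5, 6}, add states with every successor in Z. Z1 = {0, 5, 6}; fixed.
Sat(AF ((b ∧ r) ∧ p)) = {0, 5, 6}
AG (AF ((b ∧ r) ∧ p)): greatest fixpoint, start Z0 = {0, 5, 6}, keep only states in Sat with every successor in Z. Z1 = {0, 5}; fixed.
Sat(AG (AF ((b ∧ r) ∧ p))) = {0, 5}
|Sat(AG (AF ((b ∧ r) ∧ p)))| = |{0, 5}| = 2.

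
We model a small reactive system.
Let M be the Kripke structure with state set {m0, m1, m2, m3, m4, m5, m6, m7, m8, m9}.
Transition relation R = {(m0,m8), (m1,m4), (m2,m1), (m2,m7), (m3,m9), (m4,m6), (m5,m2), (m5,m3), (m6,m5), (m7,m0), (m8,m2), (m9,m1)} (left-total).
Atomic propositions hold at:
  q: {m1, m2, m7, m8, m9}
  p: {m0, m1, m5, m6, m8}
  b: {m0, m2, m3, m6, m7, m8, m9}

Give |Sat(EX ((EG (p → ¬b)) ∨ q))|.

6

Sat(¬b) = {m1, m4, m5}
Sat(p → ¬b) = {m1, m2, m3, m4, m5, m7, m9}
EG (p → ¬b): greatest fixpoint, start Z0 = {m1, m2, m3, m4, m5, m7, m9}, keep only states in Sat with some successor in Z. Z1 = {m1, m2, m3, m5, m9}; Z2 = {m2, m3, m5, m9}; Z3 = {m3, m5}; Z4 = {m5}; Z5 = ∅; fixed.
Sat(EG (p → ¬b)) = ∅
Sat((EG (p → ¬b)) ∨ q) = {m1, m2, m7, m8, m9}
Sat(EX ((EG (p → ¬b)) ∨ q)) = {s : some successor in {m1, m2, m7, m8, m9}} = {m0, m2, m3, m5, m8, m9}
|Sat(EX ((EG (p → ¬b)) ∨ q))| = |{m0, m2, m3, m5, m8, m9}| = 6.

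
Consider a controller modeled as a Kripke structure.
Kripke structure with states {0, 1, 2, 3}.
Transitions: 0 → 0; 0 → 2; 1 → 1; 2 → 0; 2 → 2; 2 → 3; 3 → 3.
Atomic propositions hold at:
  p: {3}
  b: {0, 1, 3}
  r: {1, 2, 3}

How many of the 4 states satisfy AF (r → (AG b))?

AG b: greatest fixpoint, start Z0 = {0, 1, 3}, keep only states in Sat with every successor in Z. Z1 = {1, 3}; fixed.
Sat(AG b) = {1, 3}
Sat(r → (AG b)) = {0, 1, 3}
AF (r → (AG b)): least fixpoint, start Z0 = {0, 1, 3}, add states with every successor in Z. Already a fixed point.
Sat(AF (r → (AG b))) = {0, 1, 3}
|Sat(AF (r → (AG b)))| = |{0, 1, 3}| = 3.

3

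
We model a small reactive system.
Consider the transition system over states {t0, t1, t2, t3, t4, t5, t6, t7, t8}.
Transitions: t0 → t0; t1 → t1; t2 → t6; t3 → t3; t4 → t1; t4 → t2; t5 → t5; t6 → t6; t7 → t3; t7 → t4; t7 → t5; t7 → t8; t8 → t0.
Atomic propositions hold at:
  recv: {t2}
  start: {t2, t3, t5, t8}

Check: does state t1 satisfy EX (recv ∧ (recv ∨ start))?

Sat(recv ∨ start) = {t2, t3, t5, t8}
Sat(recv ∧ (recv ∨ start)) = {t2}
Sat(EX (recv ∧ (recv ∨ start))) = {s : some successor in {t2}} = {t4}
t1 ∉ Sat(EX (recv ∧ (recv ∨ start))) = {t4}, so the formula does not hold at t1.

No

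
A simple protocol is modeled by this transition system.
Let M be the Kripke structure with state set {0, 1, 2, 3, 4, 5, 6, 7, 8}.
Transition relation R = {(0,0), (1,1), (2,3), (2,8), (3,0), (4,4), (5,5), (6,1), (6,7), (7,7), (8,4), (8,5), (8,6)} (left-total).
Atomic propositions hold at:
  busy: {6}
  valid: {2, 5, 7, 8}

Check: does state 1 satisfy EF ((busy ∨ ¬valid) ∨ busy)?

Sat(¬valid) = {0, 1, 3, 4, 6}
Sat(busy ∨ ¬valid) = {0, 1, 3, 4, 6}
Sat((busy ∨ ¬valid) ∨ busy) = {0, 1, 3, 4, 6}
EF ((busy ∨ ¬valid) ∨ busy): least fixpoint, start Z0 = {0, 1, 3, 4, 6}, add states with some successor in Z. Z1 = {0, 1, 2, 3, 4, 6, 8}; fixed.
Sat(EF ((busy ∨ ¬valid) ∨ busy)) = {0, 1, 2, 3, 4, 6, 8}
1 ∈ Sat(EF ((busy ∨ ¬valid) ∨ busy)) = {0, 1, 2, 3, 4, 6, 8}, so the formula holds at 1.

Yes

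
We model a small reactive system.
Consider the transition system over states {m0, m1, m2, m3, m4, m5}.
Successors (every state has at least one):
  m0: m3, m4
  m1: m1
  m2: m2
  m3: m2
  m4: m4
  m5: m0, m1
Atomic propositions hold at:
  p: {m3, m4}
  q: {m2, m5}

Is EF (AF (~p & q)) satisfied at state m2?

Yes

Sat(~p) = {m0, m1, m2, m5}
Sat(~p & q) = {m2, m5}
AF (~p & q): least fixpoint, start Z0 = {m2, m5}, add states with every successor in Z. Z1 = {m2, m3, m5}; fixed.
Sat(AF (~p & q)) = {m2, m3, m5}
EF (AF (~p & q)): least fixpoint, start Z0 = {m2, m3, m5}, add states with some successor in Z. Z1 = {m0, m2, m3, m5}; fixed.
Sat(EF (AF (~p & q))) = {m0, m2, m3, m5}
m2 ∈ Sat(EF (AF (~p & q))) = {m0, m2, m3, m5}, so the formula holds at m2.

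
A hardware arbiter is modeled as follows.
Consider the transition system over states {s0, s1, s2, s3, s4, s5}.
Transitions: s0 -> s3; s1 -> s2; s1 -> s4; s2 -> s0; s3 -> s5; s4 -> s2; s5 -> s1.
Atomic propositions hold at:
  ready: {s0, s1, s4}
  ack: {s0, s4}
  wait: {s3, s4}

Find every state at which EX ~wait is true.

Sat(~wait) = {s0, s1, s2, s5}
Sat(EX ~wait) = {s : some successor in {s0, s1, s2, s5}} = {s1, s2, s3, s4, s5}

{s1, s2, s3, s4, s5}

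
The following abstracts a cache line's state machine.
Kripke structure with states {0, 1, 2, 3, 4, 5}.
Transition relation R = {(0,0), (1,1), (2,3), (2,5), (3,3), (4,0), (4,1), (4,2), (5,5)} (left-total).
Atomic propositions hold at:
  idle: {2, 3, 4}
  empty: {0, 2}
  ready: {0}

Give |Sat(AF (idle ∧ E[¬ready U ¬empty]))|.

3

Sat(¬ready) = {1, 2, 3, 4, 5}
Sat(¬empty) = {1, 3, 4, 5}
E[¬ready U ¬empty]: least fixpoint, start Z0 = Sat(¬empty) = {1, 3, 4, 5}, add states in Sat(¬ready) with some successor in Z. Z1 = {1, 2, 3, 4, 5}; fixed.
Sat(E[¬ready U ¬empty]) = {1, 2, 3, 4, 5}
Sat(idle ∧ E[¬ready U ¬empty]) = {2, 3, 4}
AF (idle ∧ E[¬ready U ¬empty]): least fixpoint, start Z0 = {2, 3, 4}, add states with every successor in Z. Already a fixed point.
Sat(AF (idle ∧ E[¬ready U ¬empty])) = {2, 3, 4}
|Sat(AF (idle ∧ E[¬ready U ¬empty]))| = |{2, 3, 4}| = 3.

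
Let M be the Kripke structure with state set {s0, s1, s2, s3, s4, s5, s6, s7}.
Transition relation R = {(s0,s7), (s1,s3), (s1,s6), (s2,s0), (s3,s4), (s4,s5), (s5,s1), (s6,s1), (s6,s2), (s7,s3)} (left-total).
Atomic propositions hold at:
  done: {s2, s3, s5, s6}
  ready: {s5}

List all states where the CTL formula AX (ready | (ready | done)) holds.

{s1, s4, s7}

Sat(ready | done) = {s2, s3, s5, s6}
Sat(ready | (ready | done)) = {s2, s3, s5, s6}
Sat(AX (ready | (ready | done))) = {s : every successor in {s2, s3, s5, s6}} = {s1, s4, s7}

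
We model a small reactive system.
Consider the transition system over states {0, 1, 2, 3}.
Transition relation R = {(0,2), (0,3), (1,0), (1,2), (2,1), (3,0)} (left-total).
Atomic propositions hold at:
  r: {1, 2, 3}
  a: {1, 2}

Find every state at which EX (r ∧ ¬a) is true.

Sat(¬a) = {0, 3}
Sat(r ∧ ¬a) = {3}
Sat(EX (r ∧ ¬a)) = {s : some successor in {3}} = {0}

{0}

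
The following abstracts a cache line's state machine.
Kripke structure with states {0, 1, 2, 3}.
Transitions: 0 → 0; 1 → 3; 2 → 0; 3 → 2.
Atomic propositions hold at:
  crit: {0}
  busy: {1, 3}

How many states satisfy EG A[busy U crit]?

1

A[busy U crit]: least fixpoint, start Z0 = Sat(crit) = {0}, add states in Sat(busy) with every successor in Z. Already a fixed point.
Sat(A[busy U crit]) = {0}
EG A[busy U crit]: greatest fixpoint, start Z0 = {0}, keep only states in Sat with some successor in Z. Already a fixed point.
Sat(EG A[busy U crit]) = {0}
|Sat(EG A[busy U crit])| = |{0}| = 1.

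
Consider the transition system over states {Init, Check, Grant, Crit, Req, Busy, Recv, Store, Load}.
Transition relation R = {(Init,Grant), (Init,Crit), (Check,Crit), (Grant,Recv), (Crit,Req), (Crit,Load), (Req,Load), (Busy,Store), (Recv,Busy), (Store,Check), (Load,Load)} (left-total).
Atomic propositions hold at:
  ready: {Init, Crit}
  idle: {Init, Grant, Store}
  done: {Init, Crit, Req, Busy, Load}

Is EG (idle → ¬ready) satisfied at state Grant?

Yes

Sat(¬ready) = {Check, Grant, Req, Busy, Recv, Store, Load}
Sat(idle → ¬ready) = {Check, Grant, Crit, Req, Busy, Recv, Store, Load}
EG (idle → ¬ready): greatest fixpoint, start Z0 = {Check, Grant, Crit, Req, Busy, Recv, Store, Load}, keep only states in Sat with some successor in Z. Already a fixed point.
Sat(EG (idle → ¬ready)) = {Check, Grant, Crit, Req, Busy, Recv, Store, Load}
Grant ∈ Sat(EG (idle → ¬ready)) = {Check, Grant, Crit, Req, Busy, Recv, Store, Load}, so the formula holds at Grant.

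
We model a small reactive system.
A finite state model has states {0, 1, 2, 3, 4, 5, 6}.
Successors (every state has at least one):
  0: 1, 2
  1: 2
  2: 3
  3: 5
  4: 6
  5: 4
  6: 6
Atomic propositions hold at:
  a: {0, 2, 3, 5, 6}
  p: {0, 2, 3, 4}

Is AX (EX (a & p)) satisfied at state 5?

Sat(a & p) = {0, 2, 3}
Sat(EX (a & p)) = {s : some successor in {0, 2, 3}} = {0, 1, 2}
Sat(AX (EX (a & p))) = {s : every successor in {0, 1, 2}} = {0, 1}
5 ∉ Sat(AX (EX (a & p))) = {0, 1}, so the formula does not hold at 5.

No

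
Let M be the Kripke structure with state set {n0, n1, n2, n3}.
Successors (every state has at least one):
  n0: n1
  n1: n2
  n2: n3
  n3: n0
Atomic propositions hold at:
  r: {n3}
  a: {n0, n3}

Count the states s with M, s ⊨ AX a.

Sat(AX a) = {s : every successor in {n0, n3}} = {n2, n3}
|Sat(AX a)| = |{n2, n3}| = 2.

2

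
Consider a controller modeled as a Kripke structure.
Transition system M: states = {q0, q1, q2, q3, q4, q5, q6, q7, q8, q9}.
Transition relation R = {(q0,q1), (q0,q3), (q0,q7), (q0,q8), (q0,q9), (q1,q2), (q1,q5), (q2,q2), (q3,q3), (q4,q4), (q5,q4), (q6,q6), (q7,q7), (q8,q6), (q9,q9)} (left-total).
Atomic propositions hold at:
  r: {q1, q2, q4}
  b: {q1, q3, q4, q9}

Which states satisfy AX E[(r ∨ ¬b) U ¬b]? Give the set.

Sat(¬b) = {q0, q2, q5, q6, q7, q8}
Sat(r ∨ ¬b) = {q0, q1, q2, q4, q5, q6, q7, q8}
E[(r ∨ ¬b) U ¬b]: least fixpoint, start Z0 = Sat(¬b) = {q0, q2, q5, q6, q7, q8}, add states in Sat(r ∨ ¬b) with some successor in Z. Z1 = {q0, q1, q2, q5, q6, q7, q8}; fixed.
Sat(E[(r ∨ ¬b) U ¬b]) = {q0, q1, q2, q5, q6, q7, q8}
Sat(AX E[(r ∨ ¬b) U ¬b]) = {s : every successor in {q0, q1, q2, q5, q6, q7, q8}} = {q1, q2, q6, q7, q8}

{q1, q2, q6, q7, q8}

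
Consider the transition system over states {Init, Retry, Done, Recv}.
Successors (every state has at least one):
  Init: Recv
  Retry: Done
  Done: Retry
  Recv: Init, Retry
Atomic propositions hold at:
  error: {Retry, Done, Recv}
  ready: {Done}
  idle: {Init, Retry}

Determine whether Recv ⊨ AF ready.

AF ready: least fixpoint, start Z0 = {Done}, add states with every successor in Z. Z1 = {Retry, Done}; fixed.
Sat(AF ready) = {Retry, Done}
Recv ∉ Sat(AF ready) = {Retry, Done}, so the formula does not hold at Recv.

No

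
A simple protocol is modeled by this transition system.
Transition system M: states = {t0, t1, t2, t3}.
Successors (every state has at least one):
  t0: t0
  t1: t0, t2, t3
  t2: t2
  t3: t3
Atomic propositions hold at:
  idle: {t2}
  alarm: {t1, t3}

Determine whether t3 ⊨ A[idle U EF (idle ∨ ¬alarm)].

No

Sat(¬alarm) = {t0, t2}
Sat(idle ∨ ¬alarm) = {t0, t2}
EF (idle ∨ ¬alarm): least fixpoint, start Z0 = {t0, t2}, add states with some successor in Z. Z1 = {t0, t1, t2}; fixed.
Sat(EF (idle ∨ ¬alarm)) = {t0, t1, t2}
A[idle U EF (idle ∨ ¬alarm)]: least fixpoint, start Z0 = Sat(EF (idle ∨ ¬alarm)) = {t0, t1, t2}, add states in Sat(idle) with every successor in Z. Already a fixed point.
Sat(A[idle U EF (idle ∨ ¬alarm)]) = {t0, t1, t2}
t3 ∉ Sat(A[idle U EF (idle ∨ ¬alarm)]) = {t0, t1, t2}, so the formula does not hold at t3.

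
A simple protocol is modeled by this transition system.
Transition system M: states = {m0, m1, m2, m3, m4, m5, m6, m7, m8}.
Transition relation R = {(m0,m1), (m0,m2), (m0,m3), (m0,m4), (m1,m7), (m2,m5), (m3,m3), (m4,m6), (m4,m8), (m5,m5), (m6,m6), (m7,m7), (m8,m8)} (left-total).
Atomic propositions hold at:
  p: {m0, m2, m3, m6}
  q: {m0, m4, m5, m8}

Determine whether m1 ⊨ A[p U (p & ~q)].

No

Sat(~q) = {m1, m2, m3, m6, m7}
Sat(p & ~q) = {m2, m3, m6}
A[p U (p & ~q)]: least fixpoint, start Z0 = Sat((p & ~q)) = {m2, m3, m6}, add states in Sat(p) with every successor in Z. Already a fixed point.
Sat(A[p U (p & ~q)]) = {m2, m3, m6}
m1 ∉ Sat(A[p U (p & ~q)]) = {m2, m3, m6}, so the formula does not hold at m1.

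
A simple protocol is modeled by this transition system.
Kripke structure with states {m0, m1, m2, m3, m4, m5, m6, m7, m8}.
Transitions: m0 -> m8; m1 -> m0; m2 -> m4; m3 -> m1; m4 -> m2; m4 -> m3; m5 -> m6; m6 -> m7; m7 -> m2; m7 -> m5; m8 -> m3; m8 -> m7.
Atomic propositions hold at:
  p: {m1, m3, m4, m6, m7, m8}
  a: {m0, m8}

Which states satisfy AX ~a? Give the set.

Sat(~a) = {m1, m2, m3, m4, m5, m6, m7}
Sat(AX ~a) = {s : every successor in {m1, m2, m3, m4, m5, m6, m7}} = {m2, m3, m4, m5, m6, m7, m8}

{m2, m3, m4, m5, m6, m7, m8}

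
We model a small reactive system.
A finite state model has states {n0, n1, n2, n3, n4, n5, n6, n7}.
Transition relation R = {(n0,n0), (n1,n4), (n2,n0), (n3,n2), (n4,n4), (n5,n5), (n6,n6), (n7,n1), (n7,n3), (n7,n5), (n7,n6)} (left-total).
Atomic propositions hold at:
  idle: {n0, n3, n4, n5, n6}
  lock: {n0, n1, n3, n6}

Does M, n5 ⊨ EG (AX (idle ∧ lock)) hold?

No

Sat(idle ∧ lock) = {n0, n3, n6}
Sat(AX (idle ∧ lock)) = {s : every successor in {n0, n3, n6}} = {n0, n2, n6}
EG (AX (idle ∧ lock)): greatest fixpoint, start Z0 = {n0, n2, n6}, keep only states in Sat with some successor in Z. Already a fixed point.
Sat(EG (AX (idle ∧ lock))) = {n0, n2, n6}
n5 ∉ Sat(EG (AX (idle ∧ lock))) = {n0, n2, n6}, so the formula does not hold at n5.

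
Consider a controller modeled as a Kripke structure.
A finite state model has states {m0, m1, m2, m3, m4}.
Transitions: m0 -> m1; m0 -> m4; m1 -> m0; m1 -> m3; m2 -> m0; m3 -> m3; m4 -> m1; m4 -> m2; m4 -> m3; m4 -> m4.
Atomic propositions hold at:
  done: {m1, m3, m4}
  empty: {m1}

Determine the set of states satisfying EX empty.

{m0, m4}

Sat(EX empty) = {s : some successor in {m1}} = {m0, m4}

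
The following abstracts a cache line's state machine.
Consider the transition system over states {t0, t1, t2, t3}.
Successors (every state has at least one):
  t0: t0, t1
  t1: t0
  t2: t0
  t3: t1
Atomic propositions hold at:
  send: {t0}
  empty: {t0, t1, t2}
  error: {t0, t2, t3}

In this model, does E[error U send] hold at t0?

Yes

E[error U send]: least fixpoint, start Z0 = Sat(send) = {t0}, add states in Sat(error) with some successor in Z. Z1 = {t0, t2}; fixed.
Sat(E[error U send]) = {t0, t2}
t0 ∈ Sat(E[error U send]) = {t0, t2}, so the formula holds at t0.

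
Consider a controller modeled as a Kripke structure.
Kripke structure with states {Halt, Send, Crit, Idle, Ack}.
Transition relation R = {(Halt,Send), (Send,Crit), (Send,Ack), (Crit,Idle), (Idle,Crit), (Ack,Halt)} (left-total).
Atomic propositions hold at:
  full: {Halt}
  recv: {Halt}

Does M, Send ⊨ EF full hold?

Yes

EF full: least fixpoint, start Z0 = {Halt}, add states with some successor in Z. Z1 = {Halt, Ack}; Z2 = {Halt, Send, Ack}; fixed.
Sat(EF full) = {Halt, Send, Ack}
Send ∈ Sat(EF full) = {Halt, Send, Ack}, so the formula holds at Send.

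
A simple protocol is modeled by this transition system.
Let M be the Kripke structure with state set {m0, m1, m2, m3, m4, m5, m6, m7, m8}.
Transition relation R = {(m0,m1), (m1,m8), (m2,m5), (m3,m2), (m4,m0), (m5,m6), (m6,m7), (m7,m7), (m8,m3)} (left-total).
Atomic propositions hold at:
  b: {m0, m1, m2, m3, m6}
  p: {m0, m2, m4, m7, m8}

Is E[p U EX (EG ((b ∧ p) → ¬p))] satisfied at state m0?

Sat(b ∧ p) = {m0, m2}
Sat(¬p) = {m1, m3, m5, m6}
Sat((b ∧ p) → ¬p) = {m1, m3, m4, m5, m6, m7, m8}
EG ((b ∧ p) → ¬p): greatest fixpoint, start Z0 = {m1, m3, m4, m5, m6, m7, m8}, keep only states in Sat with some successor in Z. Z1 = {m1, m5, m6, m7, m8}; Z2 = {m1, m5, m6, m7}; Z3 = {m5, m6, m7}; fixed.
Sat(EG ((b ∧ p) → ¬p)) = {m5, m6, m7}
Sat(EX (EG ((b ∧ p) → ¬p))) = {s : some successor in {m5, m6, m7}} = {m2, m5, m6, m7}
E[p U EX (EG ((b ∧ p) → ¬p))]: least fixpoint, start Z0 = Sat(EX (EG ((b ∧ p) → ¬p))) = {m2, m5, m6, m7}, add states in Sat(p) with some successor in Z. Already a fixed point.
Sat(E[p U EX (EG ((b ∧ p) → ¬p))]) = {m2, m5, m6, m7}
m0 ∉ Sat(E[p U EX (EG ((b ∧ p) → ¬p))]) = {m2, m5, m6, m7}, so the formula does not hold at m0.

No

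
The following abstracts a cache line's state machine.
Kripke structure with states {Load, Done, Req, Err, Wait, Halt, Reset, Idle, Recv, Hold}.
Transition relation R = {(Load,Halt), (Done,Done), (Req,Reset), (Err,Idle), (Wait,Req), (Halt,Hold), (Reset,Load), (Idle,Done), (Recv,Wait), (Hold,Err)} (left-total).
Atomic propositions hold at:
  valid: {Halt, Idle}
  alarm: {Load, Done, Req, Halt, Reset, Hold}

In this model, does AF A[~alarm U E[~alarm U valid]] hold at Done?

Sat(~alarm) = {Err, Wait, Idle, Recv}
E[~alarm U valid]: least fixpoint, start Z0 = Sat(valid) = {Halt, Idle}, add states in Sat(~alarm) with some successor in Z. Z1 = {Err, Halt, Idle}; fixed.
Sat(E[~alarm U valid]) = {Err, Halt, Idle}
A[~alarm U E[~alarm U valid]]: least fixpoint, start Z0 = Sat(E[~alarm U valid]) = {Err, Halt, Idle}, add states in Sat(~alarm) with every successor in Z. Already a fixed point.
Sat(A[~alarm U E[~alarm U valid]]) = {Err, Halt, Idle}
AF A[~alarm U E[~alarm U valid]]: least fixpoint, start Z0 = {Err, Halt, Idle}, add states with every successor in Z. Z1 = {Load, Err, Halt, Idle, Hold}; Z2 = {Load, Err, Halt, Reset, Idle, Hold}; Z3 = {Load, Req, Err, Halt, Reset, Idle, Hold}; Z4 = {Load, Req, Err, Wait, Halt, Reset, Idle, Hold}; Z5 = {Load, Req, Err, Wait, Halt, Reset, Idle, Recv, Hold}; fixed.
Sat(AF A[~alarm U E[~alarm U valid]]) = {Load, Req, Err, Wait, Halt, Reset, Idle, Recv, Hold}
Done ∉ Sat(AF A[~alarm U E[~alarm U valid]]) = {Load, Req, Err, Wait, Halt, Reset, Idle, Recv, Hold}, so the formula does not hold at Done.

No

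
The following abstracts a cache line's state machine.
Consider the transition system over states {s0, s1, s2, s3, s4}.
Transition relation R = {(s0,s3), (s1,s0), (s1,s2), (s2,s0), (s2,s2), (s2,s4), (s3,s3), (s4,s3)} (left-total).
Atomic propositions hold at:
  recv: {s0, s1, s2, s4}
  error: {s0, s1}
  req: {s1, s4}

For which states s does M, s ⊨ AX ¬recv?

Sat(¬recv) = {s3}
Sat(AX ¬recv) = {s : every successor in {s3}} = {s0, s3, s4}

{s0, s3, s4}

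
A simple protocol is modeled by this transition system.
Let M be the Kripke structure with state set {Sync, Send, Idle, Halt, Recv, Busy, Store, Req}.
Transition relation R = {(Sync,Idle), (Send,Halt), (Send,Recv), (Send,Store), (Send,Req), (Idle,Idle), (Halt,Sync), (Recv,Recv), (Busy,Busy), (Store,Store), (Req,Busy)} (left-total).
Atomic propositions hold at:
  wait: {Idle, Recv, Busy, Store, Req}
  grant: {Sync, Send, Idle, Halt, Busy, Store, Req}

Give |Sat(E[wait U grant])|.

E[wait U grant]: least fixpoint, start Z0 = Sat(grant) = {Sync, Send, Idle, Halt, Busy, Store, Req}, add states in Sat(wait) with some successor in Z. Already a fixed point.
Sat(E[wait U grant]) = {Sync, Send, Idle, Halt, Busy, Store, Req}
|Sat(E[wait U grant])| = |{Sync, Send, Idle, Halt, Busy, Store, Req}| = 7.

7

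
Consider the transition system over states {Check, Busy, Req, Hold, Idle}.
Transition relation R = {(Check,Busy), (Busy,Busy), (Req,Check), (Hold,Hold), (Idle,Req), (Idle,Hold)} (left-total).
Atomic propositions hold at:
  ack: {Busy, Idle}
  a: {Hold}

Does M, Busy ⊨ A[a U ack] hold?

Yes

A[a U ack]: least fixpoint, start Z0 = Sat(ack) = {Busy, Idle}, add states in Sat(a) with every successor in Z. Already a fixed point.
Sat(A[a U ack]) = {Busy, Idle}
Busy ∈ Sat(A[a U ack]) = {Busy, Idle}, so the formula holds at Busy.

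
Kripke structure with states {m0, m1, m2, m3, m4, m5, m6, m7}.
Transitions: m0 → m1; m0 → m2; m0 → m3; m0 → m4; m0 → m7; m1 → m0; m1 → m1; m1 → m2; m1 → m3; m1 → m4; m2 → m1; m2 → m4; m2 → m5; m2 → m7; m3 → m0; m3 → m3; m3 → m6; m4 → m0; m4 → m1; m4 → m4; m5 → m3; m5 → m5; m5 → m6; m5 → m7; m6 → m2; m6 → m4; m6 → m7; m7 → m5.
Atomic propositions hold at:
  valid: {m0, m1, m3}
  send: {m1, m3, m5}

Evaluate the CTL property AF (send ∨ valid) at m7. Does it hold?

Yes

Sat(send ∨ valid) = {m0, m1, m3, m5}
AF (send ∨ valid): least fixpoint, start Z0 = {m0, m1, m3, m5}, add states with every successor in Z. Z1 = {m0, m1, m3, m5, m7}; fixed.
Sat(AF (send ∨ valid)) = {m0, m1, m3, m5, m7}
m7 ∈ Sat(AF (send ∨ valid)) = {m0, m1, m3, m5, m7}, so the formula holds at m7.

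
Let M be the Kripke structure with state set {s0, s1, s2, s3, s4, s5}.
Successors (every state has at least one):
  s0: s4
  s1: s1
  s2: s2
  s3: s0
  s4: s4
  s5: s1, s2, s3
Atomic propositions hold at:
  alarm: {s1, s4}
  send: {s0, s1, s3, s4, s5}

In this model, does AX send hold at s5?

No

Sat(AX send) = {s : every successor in {s0, s1, s3, s4, s5}} = {s0, s1, s3, s4}
s5 ∉ Sat(AX send) = {s0, s1, s3, s4}, so the formula does not hold at s5.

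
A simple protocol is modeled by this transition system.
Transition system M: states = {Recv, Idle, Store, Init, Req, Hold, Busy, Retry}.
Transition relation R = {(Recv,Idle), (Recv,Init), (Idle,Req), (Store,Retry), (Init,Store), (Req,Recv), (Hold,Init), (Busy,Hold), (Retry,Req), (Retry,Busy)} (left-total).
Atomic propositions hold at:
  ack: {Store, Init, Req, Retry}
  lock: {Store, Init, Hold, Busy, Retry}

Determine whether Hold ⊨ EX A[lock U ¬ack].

No

Sat(¬ack) = {Recv, Idle, Hold, Busy}
A[lock U ¬ack]: least fixpoint, start Z0 = Sat(¬ack) = {Recv, Idle, Hold, Busy}, add states in Sat(lock) with every successor in Z. Already a fixed point.
Sat(A[lock U ¬ack]) = {Recv, Idle, Hold, Busy}
Sat(EX A[lock U ¬ack]) = {s : some successor in {Recv, Idle, Hold, Busy}} = {Recv, Req, Busy, Retry}
Hold ∉ Sat(EX A[lock U ¬ack]) = {Recv, Req, Busy, Retry}, so the formula does not hold at Hold.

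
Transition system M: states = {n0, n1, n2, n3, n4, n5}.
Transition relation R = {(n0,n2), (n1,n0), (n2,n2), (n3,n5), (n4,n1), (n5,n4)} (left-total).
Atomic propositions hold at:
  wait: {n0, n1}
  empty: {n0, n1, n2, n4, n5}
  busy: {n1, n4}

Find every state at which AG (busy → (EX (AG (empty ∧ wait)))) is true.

{n0, n2}

Sat(empty ∧ wait) = {n0, n1}
AG (empty ∧ wait): greatest fixpoint, start Z0 = {n0, n1}, keep only states in Sat with every successor in Z. Z1 = {n1}; Z2 = ∅; fixed.
Sat(AG (empty ∧ wait)) = ∅
Sat(EX (AG (empty ∧ wait))) = {s : some successor in ∅} = ∅
Sat(busy → (EX (AG (empty ∧ wait)))) = {n0, n2, n3, n5}
AG (busy → (EX (AG (empty ∧ wait)))): greatest fixpoint, start Z0 = {n0, n2, n3, n5}, keep only states in Sat with every successor in Z. Z1 = {n0, n2, n3}; Z2 = {n0, n2}; fixed.
Sat(AG (busy → (EX (AG (empty ∧ wait))))) = {n0, n2}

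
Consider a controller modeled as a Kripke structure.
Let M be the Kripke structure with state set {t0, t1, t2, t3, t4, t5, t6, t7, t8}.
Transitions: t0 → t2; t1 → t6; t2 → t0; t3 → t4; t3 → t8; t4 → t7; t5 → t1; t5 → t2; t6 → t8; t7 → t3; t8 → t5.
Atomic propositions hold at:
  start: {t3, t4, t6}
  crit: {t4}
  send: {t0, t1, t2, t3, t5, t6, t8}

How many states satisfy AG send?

6

AG send: greatest fixpoint, start Z0 = {t0, t1, t2, t3, t5, t6, t8}, keep only states in Sat with every successor in Z. Z1 = {t0, t1, t2, t5, t6, t8}; fixed.
Sat(AG send) = {t0, t1, t2, t5, t6, t8}
|Sat(AG send)| = |{t0, t1, t2, t5, t6, t8}| = 6.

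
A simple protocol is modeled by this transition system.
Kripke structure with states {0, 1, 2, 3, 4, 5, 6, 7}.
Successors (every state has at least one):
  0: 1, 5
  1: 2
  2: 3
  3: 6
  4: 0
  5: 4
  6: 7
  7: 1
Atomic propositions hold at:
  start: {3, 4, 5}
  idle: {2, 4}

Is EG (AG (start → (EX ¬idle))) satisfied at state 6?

Sat(¬idle) = {0, 1, 3, 5, 6, 7}
Sat(EX ¬idle) = {s : some successor in {0, 1, 3, 5, 6, 7}} = {0, 2, 3, 4, 6, 7}
Sat(start → (EX ¬idle)) = {0, 1, 2, 3, 4, 6, 7}
AG (start → (EX ¬idle)): greatest fixpoint, start Z0 = {0, 1, 2, 3, 4, 6, 7}, keep only states in Sat with every successor in Z. Z1 = {1, 2, 3, 4, 6, 7}; Z2 = {1, 2, 3, 6, 7}; fixed.
Sat(AG (start → (EX ¬idle))) = {1, 2, 3, 6, 7}
EG (AG (start → (EX ¬idle))): greatest fixpoint, start Z0 = {1, 2, 3, 6, 7}, keep only states in Sat with some successor in Z. Already a fixed point.
Sat(EG (AG (start → (EX ¬idle)))) = {1, 2, 3, 6, 7}
6 ∈ Sat(EG (AG (start → (EX ¬idle)))) = {1, 2, 3, 6, 7}, so the formula holds at 6.

Yes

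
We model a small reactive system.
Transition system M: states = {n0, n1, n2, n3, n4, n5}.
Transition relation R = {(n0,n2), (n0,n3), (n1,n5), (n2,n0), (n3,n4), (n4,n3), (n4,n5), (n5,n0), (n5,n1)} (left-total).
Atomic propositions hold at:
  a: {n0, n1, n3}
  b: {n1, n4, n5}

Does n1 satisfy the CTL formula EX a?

No

Sat(EX a) = {s : some successor in {n0, n1, n3}} = {n0, n2, n4, n5}
n1 ∉ Sat(EX a) = {n0, n2, n4, n5}, so the formula does not hold at n1.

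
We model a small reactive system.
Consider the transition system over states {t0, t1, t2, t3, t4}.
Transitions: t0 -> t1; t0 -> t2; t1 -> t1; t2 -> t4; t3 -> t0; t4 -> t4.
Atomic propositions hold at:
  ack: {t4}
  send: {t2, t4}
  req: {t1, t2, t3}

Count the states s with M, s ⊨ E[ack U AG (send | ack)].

Sat(send | ack) = {t2, t4}
AG (send | ack): greatest fixpoint, start Z0 = {t2, t4}, keep only states in Sat with every successor in Z. Already a fixed point.
Sat(AG (send | ack)) = {t2, t4}
E[ack U AG (send | ack)]: least fixpoint, start Z0 = Sat(AG (send | ack)) = {t2, t4}, add states in Sat(ack) with some successor in Z. Already a fixed point.
Sat(E[ack U AG (send | ack)]) = {t2, t4}
|Sat(E[ack U AG (send | ack)])| = |{t2, t4}| = 2.

2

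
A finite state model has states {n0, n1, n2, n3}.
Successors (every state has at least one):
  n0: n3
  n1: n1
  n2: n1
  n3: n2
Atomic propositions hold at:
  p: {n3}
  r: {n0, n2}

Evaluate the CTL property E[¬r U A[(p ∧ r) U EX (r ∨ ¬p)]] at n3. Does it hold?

Sat(¬r) = {n1, n3}
Sat(p ∧ r) = ∅
Sat(¬p) = {n0, n1, n2}
Sat(r ∨ ¬p) = {n0, n1, n2}
Sat(EX (r ∨ ¬p)) = {s : some successor in {n0, n1, n2}} = {n1, n2, n3}
A[(p ∧ r) U EX (r ∨ ¬p)]: least fixpoint, start Z0 = Sat(EX (r ∨ ¬p)) = {n1, n2, n3}, add states in Sat(p ∧ r) with every successor in Z. Already a fixed point.
Sat(A[(p ∧ r) U EX (r ∨ ¬p)]) = {n1, n2, n3}
E[¬r U A[(p ∧ r) U EX (r ∨ ¬p)]]: least fixpoint, start Z0 = Sat(A[(p ∧ r) U EX (r ∨ ¬p)]) = {n1, n2, n3}, add states in Sat(¬r) with some successor in Z. Already a fixed point.
Sat(E[¬r U A[(p ∧ r) U EX (r ∨ ¬p)]]) = {n1, n2, n3}
n3 ∈ Sat(E[¬r U A[(p ∧ r) U EX (r ∨ ¬p)]]) = {n1, n2, n3}, so the formula holds at n3.

Yes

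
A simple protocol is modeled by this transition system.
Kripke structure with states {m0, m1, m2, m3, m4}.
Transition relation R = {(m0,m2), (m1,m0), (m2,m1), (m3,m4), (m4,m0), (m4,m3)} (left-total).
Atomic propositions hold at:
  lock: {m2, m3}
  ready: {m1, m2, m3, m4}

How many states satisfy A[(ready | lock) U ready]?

Sat(ready | lock) = {m1, m2, m3, m4}
A[(ready | lock) U ready]: least fixpoint, start Z0 = Sat(ready) = {m1, m2, m3, m4}, add states in Sat(ready | lock) with every successor in Z. Already a fixed point.
Sat(A[(ready | lock) U ready]) = {m1, m2, m3, m4}
|Sat(A[(ready | lock) U ready])| = |{m1, m2, m3, m4}| = 4.

4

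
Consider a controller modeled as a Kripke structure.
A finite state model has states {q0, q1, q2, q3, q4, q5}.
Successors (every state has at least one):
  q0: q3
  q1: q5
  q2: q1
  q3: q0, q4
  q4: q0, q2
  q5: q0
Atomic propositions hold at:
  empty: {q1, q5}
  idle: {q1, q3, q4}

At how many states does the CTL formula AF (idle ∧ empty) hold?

Sat(idle ∧ empty) = {q1}
AF (idle ∧ empty): least fixpoint, start Z0 = {q1}, add states with every successor in Z. Z1 = {q1, q2}; fixed.
Sat(AF (idle ∧ empty)) = {q1, q2}
|Sat(AF (idle ∧ empty))| = |{q1, q2}| = 2.

2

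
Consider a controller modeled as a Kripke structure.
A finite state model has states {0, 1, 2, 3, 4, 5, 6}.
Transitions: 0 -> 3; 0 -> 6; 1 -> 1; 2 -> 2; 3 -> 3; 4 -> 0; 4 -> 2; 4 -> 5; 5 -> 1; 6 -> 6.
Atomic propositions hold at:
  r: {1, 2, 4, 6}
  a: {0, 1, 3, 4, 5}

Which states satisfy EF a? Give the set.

{0, 1, 3, 4, 5}

EF a: least fixpoint, start Z0 = {0, 1, 3, 4, 5}, add states with some successor in Z. Already a fixed point.
Sat(EF a) = {0, 1, 3, 4, 5}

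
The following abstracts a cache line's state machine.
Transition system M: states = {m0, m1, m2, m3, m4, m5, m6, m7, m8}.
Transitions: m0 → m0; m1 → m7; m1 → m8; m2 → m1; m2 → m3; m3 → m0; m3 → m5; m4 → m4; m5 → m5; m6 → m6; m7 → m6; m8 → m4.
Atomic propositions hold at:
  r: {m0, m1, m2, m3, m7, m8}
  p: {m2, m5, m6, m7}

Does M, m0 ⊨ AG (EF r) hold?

Yes

EF r: least fixpoint, start Z0 = {m0, m1, m2, m3, m7, m8}, add states with some successor in Z. Already a fixed point.
Sat(EF r) = {m0, m1, m2, m3, m7, m8}
AG (EF r): greatest fixpoint, start Z0 = {m0, m1, m2, m3, m7, m8}, keep only states in Sat with every successor in Z. Z1 = {m0, m1, m2}; Z2 = {m0}; fixed.
Sat(AG (EF r)) = {m0}
m0 ∈ Sat(AG (EF r)) = {m0}, so the formula holds at m0.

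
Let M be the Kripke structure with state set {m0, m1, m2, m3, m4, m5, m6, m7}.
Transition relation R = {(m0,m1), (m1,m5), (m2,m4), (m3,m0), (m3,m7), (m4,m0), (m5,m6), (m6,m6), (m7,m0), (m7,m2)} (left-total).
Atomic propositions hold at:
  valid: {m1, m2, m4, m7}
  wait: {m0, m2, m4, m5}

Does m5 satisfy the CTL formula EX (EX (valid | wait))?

No

Sat(valid | wait) = {m0, m1, m2, m4, m5, m7}
Sat(EX (valid | wait)) = {s : some successor in {m0, m1, m2, m4, m5, m7}} = {m0, m1, m2, m3, m4, m7}
Sat(EX (EX (valid | wait))) = {s : some successor in {m0, m1, m2, m3, m4, m7}} = {m0, m2, m3, m4, m7}
m5 ∉ Sat(EX (EX (valid | wait))) = {m0, m2, m3, m4, m7}, so the formula does not hold at m5.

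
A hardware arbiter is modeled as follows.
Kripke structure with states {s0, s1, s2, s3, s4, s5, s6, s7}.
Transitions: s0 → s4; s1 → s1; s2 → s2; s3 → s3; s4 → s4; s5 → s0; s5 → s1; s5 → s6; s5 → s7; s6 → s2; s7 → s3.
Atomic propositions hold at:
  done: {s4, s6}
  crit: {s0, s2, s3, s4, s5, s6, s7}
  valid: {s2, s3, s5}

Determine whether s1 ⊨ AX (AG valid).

No

AG valid: greatest fixpoint, start Z0 = {s2, s3, s5}, keep only states in Sat with every successor in Z. Z1 = {s2, s3}; fixed.
Sat(AG valid) = {s2, s3}
Sat(AX (AG valid)) = {s : every successor in {s2, s3}} = {s2, s3, s6, s7}
s1 ∉ Sat(AX (AG valid)) = {s2, s3, s6, s7}, so the formula does not hold at s1.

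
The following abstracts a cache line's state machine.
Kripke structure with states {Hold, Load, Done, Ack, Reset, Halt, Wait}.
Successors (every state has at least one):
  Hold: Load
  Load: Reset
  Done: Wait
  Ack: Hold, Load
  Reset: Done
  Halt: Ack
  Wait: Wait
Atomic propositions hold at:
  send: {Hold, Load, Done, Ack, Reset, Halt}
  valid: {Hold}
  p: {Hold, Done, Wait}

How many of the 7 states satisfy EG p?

2

EG p: greatest fixpoint, start Z0 = {Hold, Done, Wait}, keep only states in Sat with some successor in Z. Z1 = {Done, Wait}; fixed.
Sat(EG p) = {Done, Wait}
|Sat(EG p)| = |{Done, Wait}| = 2.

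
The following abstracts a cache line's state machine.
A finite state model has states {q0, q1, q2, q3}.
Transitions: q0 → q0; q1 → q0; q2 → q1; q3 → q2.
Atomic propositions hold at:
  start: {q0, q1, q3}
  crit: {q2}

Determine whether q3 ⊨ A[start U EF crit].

Yes

EF crit: least fixpoint, start Z0 = {q2}, add states with some successor in Z. Z1 = {q2, q3}; fixed.
Sat(EF crit) = {q2, q3}
A[start U EF crit]: least fixpoint, start Z0 = Sat(EF crit) = {q2, q3}, add states in Sat(start) with every successor in Z. Already a fixed point.
Sat(A[start U EF crit]) = {q2, q3}
q3 ∈ Sat(A[start U EF crit]) = {q2, q3}, so the formula holds at q3.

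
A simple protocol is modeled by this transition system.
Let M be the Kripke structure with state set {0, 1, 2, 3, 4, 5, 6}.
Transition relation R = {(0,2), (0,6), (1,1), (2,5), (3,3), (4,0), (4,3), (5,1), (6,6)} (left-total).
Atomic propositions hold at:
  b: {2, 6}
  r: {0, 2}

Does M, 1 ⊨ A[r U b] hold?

No

A[r U b]: least fixpoint, start Z0 = Sat(b) = {2, 6}, add states in Sat(r) with every successor in Z. Z1 = {0, 2, 6}; fixed.
Sat(A[r U b]) = {0, 2, 6}
1 ∉ Sat(A[r U b]) = {0, 2, 6}, so the formula does not hold at 1.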